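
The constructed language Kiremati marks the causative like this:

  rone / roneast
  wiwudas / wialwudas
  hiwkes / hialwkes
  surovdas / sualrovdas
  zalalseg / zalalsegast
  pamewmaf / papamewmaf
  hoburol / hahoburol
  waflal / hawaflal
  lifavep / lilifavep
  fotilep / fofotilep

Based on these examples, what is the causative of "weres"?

"weres" ends in -s. The stems ending in -s (wiwudas → wialwudas, hiwkes → hialwkes, surovdas → sualrovdas) insert -al- after the first vowel.
The other patterns: stems ending in -l add the prefix ha-; stems ending in -f or -p repeat the first consonant+vowel as a prefix; stems ending in -e or -g add -ast.
So weres → wealres.

wealres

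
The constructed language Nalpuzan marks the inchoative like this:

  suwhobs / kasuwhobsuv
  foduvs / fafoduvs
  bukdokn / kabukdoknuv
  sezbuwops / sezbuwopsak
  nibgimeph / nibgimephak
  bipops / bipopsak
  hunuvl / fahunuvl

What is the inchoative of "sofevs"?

fasofevs

"sofevs" has second-to-last letter 'v'. The stems whose second-to-last letter is 'v' (foduvs → fafoduvs, hunuvl → fahunuvl) add the prefix fa-.
So sofevs → fasofevs.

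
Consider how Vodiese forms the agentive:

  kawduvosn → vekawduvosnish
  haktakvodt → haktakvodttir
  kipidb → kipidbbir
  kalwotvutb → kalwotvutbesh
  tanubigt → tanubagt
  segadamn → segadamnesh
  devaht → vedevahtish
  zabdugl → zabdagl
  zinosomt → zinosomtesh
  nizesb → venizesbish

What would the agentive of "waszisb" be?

vewaszisbish

"waszisb" has second-to-last letter 's'. The stems whose second-to-last letter is 's' (nizesb → venizesbish, kawduvosn → vekawduvosnish) add ve- … -ish around the stem.
The other patterns: stems whose second-to-last letter is 'g' change the last vowel to 'a'; stems whose second-to-last letter is 'd' double the final consonant and add -ir; stems whose second-to-last letter is 'm' or 't' add -esh.
So waszisb → vewaszisbish.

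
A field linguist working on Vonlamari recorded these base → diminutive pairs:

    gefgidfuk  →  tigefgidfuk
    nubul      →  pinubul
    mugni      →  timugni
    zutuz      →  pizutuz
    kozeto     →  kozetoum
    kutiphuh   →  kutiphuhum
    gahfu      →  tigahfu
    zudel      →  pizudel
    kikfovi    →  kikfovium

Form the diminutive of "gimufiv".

kikfovi and mugni both end in -i yet inflect differently (kikfovium, timugni), so the final letter is not what conditions the rule; the first letter is.
"gimufiv" begins with g-. The stems beginning with g- (gahfu → tigahfu, gefgidfuk → tigefgidfuk) add the prefix ti-.
The other patterns: stems beginning with k- add -um; stems beginning with n- or z- add the prefix pi-.
So gimufiv → tigimufiv.

tigimufiv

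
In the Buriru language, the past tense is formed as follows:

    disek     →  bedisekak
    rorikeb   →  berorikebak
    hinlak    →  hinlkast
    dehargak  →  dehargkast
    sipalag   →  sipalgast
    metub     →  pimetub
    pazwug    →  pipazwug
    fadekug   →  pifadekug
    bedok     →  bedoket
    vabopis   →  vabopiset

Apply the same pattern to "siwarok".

disek and hinlak both end in -k yet inflect differently (bedisekak, hinlkast), so the final letter is not what conditions the rule; the last vowel is.
"siwarok" has last vowel 'o'. The one such stem in the data (bedok → bedoket) adds -et, so the same rule applies.
So siwarok → siwaroket.

siwaroket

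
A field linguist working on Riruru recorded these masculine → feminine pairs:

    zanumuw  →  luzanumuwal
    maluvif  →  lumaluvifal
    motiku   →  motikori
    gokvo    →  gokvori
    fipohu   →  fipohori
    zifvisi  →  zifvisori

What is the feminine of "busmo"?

busmori

maluvif and zifvisi both have last vowel 'i' yet inflect differently (lumaluvifal, zifvisori), so the last vowel is not what conditions the rule; whether the stem ends in a vowel or a consonant is.
"busmo" ends in a vowel. The stems ending in a vowel (zifvisi → zifvisori, gokvo → gokvori, fipohu → fipohori) drop the final letter and add -ori.
The other pattern: stems ending in a consonant add lu- … -al around the stem.
So busmo → busmori.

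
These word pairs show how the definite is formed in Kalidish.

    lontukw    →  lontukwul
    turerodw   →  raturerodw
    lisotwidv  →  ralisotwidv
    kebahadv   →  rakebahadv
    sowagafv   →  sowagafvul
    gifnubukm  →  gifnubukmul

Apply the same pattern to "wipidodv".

kebahadv and sowagafv both end in -v yet inflect differently (rakebahadv, sowagafvul), so the final letter is not what conditions the rule; the second-to-last letter is.
"wipidodv" has second-to-last letter 'd'. The stems whose second-to-last letter is 'd' (kebahadv → rakebahadv, turerodw → raturerodw, lisotwidv → ralisotwidv) add the prefix ra-.
The other pattern: stems whose second-to-last letter is 'f' or 'k' add -ul.
So wipidodv → rawipidodv.

rawipidodv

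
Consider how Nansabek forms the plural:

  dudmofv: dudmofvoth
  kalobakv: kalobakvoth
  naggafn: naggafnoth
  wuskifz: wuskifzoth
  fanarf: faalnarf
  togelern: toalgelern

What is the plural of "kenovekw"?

naggafn and togelern both end in -n yet inflect differently (naggafnoth, toalgelern), so the final letter is not what conditions the rule; the second-to-last letter is.
"kenovekw" has second-to-last letter 'k'. The one such stem in the data (kalobakv → kalobakvoth) adds -oth, so the same rule applies.
The other pattern: stems whose second-to-last letter is 'r' insert -al- after the first vowel.
So kenovekw → kenovekwoth.

kenovekwoth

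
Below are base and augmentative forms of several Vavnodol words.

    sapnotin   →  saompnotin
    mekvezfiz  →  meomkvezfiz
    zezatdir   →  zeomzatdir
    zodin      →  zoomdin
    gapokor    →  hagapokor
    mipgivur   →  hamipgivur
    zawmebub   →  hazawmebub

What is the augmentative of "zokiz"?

zoomkiz

zezatdir and gapokor both end in -r yet inflect differently (zeomzatdir, hagapokor), so the final letter is not what conditions the rule; the last vowel is.
"zokiz" has last vowel 'i'. The stems whose last vowel is 'i' (sapnotin → saompnotin, mekvezfiz → meomkvezfiz, zezatdir → zeomzatdir) insert -om- after the first vowel.
So zokiz → zoomkiz.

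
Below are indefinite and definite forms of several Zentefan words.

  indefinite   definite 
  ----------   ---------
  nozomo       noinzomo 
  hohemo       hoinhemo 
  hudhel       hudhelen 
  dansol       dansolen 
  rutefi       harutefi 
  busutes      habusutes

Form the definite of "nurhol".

nurholen

nozomo and dansol both have last vowel 'o' yet inflect differently (noinzomo, dansolen), so the last vowel is not what conditions the rule; the final letter is.
"nurhol" ends in -l. The stems ending in -l (hudhel → hudhelen, dansol → dansolen) add -en.
So nurhol → nurholen.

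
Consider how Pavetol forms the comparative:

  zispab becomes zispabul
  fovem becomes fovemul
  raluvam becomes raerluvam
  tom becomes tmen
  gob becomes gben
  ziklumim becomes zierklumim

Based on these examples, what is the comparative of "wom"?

wmen

"wom" has 1 vowel. The stems with 1 vowel (tom → tmen, gob → gben) delete the last vowel and add -en.
So wom → wmen.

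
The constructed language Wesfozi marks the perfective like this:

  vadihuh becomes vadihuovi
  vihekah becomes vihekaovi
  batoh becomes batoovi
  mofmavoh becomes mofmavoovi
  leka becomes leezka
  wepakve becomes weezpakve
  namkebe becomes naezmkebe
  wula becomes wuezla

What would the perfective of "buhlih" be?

vihekah and leka both have last vowel 'a' yet inflect differently (vihekaovi, leezka), so the last vowel is not what conditions the rule; the final letter is.
"buhlih" ends in -h. The stems ending in -h (vadihuh → vadihuovi, vihekah → vihekaovi, batoh → batoovi) drop the final letter and add -ovi.
The other pattern: stems ending in -a or -e insert -ez- after the first vowel.
So buhlih → buhliovi.

buhliovi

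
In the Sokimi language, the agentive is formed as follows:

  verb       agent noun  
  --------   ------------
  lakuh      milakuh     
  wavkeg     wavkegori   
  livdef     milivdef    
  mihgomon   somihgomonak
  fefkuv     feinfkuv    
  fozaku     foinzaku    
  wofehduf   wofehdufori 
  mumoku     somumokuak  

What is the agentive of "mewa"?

somewaak

livdef and wofehduf both end in -f yet inflect differently (milivdef, wofehdufori), so the final letter is not what conditions the rule; the first letter is.
"mewa" begins with m-. The stems beginning with m- (mumoku → somumokuak, mihgomon → somihgomonak) add so- … -ak around the stem.
So mewa → somewaak.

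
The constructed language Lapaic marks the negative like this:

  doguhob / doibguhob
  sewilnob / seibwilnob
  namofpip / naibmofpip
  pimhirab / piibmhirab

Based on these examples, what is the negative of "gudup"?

Every pair shown (doguhob → doibguhob, sewilnob → seibwilnob, namofpip → naibmofpip, …) follows the same rule: insert -ib- after the first vowel.
So gudup → guibdup.

guibdup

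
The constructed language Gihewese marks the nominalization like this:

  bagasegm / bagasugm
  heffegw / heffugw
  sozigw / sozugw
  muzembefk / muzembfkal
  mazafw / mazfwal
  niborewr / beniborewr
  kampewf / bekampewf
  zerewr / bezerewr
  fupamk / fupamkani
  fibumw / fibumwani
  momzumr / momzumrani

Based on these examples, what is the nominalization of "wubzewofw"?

wubzewfwal

heffegw and mazafw both end in -w yet inflect differently (heffugw, mazfwal), so the final letter is not what conditions the rule; the second-to-last letter is.
"wubzewofw" has second-to-last letter 'f'. The stems whose second-to-last letter is 'f' (muzembefk → muzembfkal, mazafw → mazfwal) delete the last vowel and add -al.
So wubzewofw → wubzewfwal.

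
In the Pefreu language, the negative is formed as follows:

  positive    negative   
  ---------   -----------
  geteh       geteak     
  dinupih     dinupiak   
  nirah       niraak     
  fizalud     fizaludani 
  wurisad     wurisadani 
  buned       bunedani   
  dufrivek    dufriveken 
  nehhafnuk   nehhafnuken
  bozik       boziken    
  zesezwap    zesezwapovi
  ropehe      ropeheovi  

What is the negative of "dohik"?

dohiken

"dohik" ends in -k. The stems ending in -k (dufrivek → dufriveken, nehhafnuk → nehhafnuken, bozik → boziken) add -en.
The other patterns: stems ending in -h drop the final letter and add -ak; stems ending in -d add -ani; stems ending in -e or -p add -ovi.
So dohik → dohiken.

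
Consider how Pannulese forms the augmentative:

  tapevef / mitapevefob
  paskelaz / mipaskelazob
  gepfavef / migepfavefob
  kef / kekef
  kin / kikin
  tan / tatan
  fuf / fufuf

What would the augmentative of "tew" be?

tapevef and kef both end in -f yet inflect differently (mitapevefob, kekef), so the final letter is not what conditions the rule; the number of vowels is.
"tew" has 1 vowel. The stems with 1 vowel (kef → kekef, kin → kikin, tan → tatan) repeat the first consonant+vowel as a prefix.
So tew → tetew.

tetew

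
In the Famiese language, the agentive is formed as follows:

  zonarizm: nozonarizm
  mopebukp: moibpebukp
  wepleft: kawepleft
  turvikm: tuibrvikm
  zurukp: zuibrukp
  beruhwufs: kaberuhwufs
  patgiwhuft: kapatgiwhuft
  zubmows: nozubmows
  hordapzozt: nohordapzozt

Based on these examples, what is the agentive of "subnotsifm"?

kasubnotsifm

turvikm and zonarizm both end in -m yet inflect differently (tuibrvikm, nozonarizm), so the final letter is not what conditions the rule; the second-to-last letter is.
"subnotsifm" has second-to-last letter 'f'. The stems whose second-to-last letter is 'f' (wepleft → kawepleft, beruhwufs → kaberuhwufs, patgiwhuft → kapatgiwhuft) add the prefix ka-.
So subnotsifm → kasubnotsifm.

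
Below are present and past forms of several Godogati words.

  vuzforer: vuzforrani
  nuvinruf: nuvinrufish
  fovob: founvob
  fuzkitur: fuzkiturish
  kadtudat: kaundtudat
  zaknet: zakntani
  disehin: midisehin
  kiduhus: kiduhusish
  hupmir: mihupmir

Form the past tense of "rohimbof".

hupmir and fuzkitur both end in -r yet inflect differently (mihupmir, fuzkiturish), so the final letter is not what conditions the rule; the last vowel is.
"rohimbof" has last vowel 'o'. The one such stem in the data (fovob → founvob) inserts -un- after the first vowel (as does kadtudat), so the same rule applies.
So rohimbof → rounhimbof.

rounhimbof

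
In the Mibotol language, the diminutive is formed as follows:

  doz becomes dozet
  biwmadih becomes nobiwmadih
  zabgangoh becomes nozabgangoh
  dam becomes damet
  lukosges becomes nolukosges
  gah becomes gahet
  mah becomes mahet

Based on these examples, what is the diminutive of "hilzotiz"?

nohilzotiz

gah and zabgangoh both end in -h yet inflect differently (gahet, nozabgangoh), so the final letter is not what conditions the rule; the number of vowels is.
"hilzotiz" has 3 vowels. The stems with 3 vowels (zabgangoh → nozabgangoh, lukosges → nolukosges, biwmadih → nobiwmadih) add the prefix no-.
So hilzotiz → nohilzotiz.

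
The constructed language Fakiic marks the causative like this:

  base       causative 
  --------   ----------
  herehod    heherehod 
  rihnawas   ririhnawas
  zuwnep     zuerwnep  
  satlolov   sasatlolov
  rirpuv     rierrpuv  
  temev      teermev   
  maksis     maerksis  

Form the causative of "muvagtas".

mumuvagtas

maksis and rihnawas both end in -s yet inflect differently (maerksis, ririhnawas), so the final letter is not what conditions the rule; the number of vowels is.
"muvagtas" has 3 vowels. The stems with 3 vowels (rihnawas → ririhnawas, herehod → heherehod, satlolov → sasatlolov) repeat the first consonant+vowel as a prefix.
The other pattern: stems with 2 vowels insert -er- after the first vowel.
So muvagtas → mumuvagtas.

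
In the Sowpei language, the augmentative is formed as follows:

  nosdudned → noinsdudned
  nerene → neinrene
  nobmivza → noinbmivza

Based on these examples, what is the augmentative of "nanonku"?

nainnonku

Every pair shown (nosdudned → noinsdudned, nerene → neinrene, nobmivza → noinbmivza) follows the same rule: insert -in- after the first vowel.
So nanonku → nainnonku.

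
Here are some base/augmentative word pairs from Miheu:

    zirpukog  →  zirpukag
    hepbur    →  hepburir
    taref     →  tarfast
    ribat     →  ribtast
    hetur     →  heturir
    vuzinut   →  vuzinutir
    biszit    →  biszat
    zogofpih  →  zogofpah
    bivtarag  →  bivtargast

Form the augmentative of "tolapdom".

"tolapdom" has last vowel 'o'. The one such stem in the data (zirpukog → zirpukag) changes the last vowel to 'a' (as do zogofpih, biszit), so the same rule applies.
So tolapdom → tolapdam.

tolapdam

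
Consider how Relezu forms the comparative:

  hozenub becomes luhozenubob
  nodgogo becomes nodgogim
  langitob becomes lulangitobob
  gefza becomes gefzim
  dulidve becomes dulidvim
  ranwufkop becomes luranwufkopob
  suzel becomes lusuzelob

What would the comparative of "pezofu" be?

pezofim

suzel and dulidve both have last vowel 'e' yet inflect differently (lusuzelob, dulidvim), so the last vowel is not what conditions the rule; whether the stem ends in a vowel or a consonant is.
"pezofu" ends in a vowel. The stems ending in a vowel (dulidve → dulidvim, nodgogo → nodgogim, gefza → gefzim) drop the final letter and add -im.
So pezofu → pezofim.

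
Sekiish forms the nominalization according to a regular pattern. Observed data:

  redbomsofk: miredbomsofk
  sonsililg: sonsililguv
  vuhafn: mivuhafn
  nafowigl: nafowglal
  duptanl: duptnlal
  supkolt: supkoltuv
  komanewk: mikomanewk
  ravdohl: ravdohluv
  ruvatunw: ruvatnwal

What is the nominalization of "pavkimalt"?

pavkimaltuv

duptanl and ravdohl both end in -l yet inflect differently (duptnlal, ravdohluv), so the final letter is not what conditions the rule; the second-to-last letter is.
"pavkimalt" has second-to-last letter 'l'. The stems whose second-to-last letter is 'l' (sonsililg → sonsililguv, supkolt → supkoltuv) add -uv.
So pavkimalt → pavkimaltuv.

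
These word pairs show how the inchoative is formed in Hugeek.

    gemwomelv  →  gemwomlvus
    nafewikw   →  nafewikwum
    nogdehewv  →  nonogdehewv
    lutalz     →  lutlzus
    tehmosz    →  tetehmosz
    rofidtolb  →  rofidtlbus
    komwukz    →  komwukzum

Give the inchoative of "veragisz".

veveragisz

komwukz and lutalz both end in -z yet inflect differently (komwukzum, lutlzus), so the final letter is not what conditions the rule; the second-to-last letter is.
"veragisz" has second-to-last letter 's'. The one such stem in the data (tehmosz → tetehmosz) repeats the first consonant+vowel as a prefix (as does nogdehewv), so the same rule applies.
So veragisz → veveragisz.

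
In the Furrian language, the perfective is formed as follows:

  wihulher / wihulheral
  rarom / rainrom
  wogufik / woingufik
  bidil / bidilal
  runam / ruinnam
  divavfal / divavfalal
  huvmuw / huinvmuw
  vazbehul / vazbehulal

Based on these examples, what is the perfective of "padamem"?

paindamem

bidil and wogufik both have last vowel 'i' yet inflect differently (bidilal, woingufik), so the last vowel is not what conditions the rule; the final letter is.
"padamem" ends in -m. The stems ending in -m (rarom → rainrom, runam → ruinnam) insert -in- after the first vowel.
The other pattern: stems ending in -l or -r add -al.
So padamem → paindamem.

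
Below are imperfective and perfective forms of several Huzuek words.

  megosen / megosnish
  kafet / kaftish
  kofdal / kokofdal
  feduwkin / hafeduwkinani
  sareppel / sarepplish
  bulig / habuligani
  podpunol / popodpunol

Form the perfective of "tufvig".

"tufvig" has last vowel 'i'. The stems whose last vowel is 'i' (bulig → habuligani, feduwkin → hafeduwkinani) add ha- … -ani around the stem.
So tufvig → hatufvigani.

hatufvigani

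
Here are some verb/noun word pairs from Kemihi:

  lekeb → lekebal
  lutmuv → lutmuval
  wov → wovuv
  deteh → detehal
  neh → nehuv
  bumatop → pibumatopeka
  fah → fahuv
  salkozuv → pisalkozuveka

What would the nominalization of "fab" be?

fah and deteh both end in -h yet inflect differently (fahuv, detehal), so the final letter is not what conditions the rule; the number of vowels is.
"fab" has 1 vowel. The stems with 1 vowel (fah → fahuv, wov → wovuv, neh → nehuv) add -uv.
So fab → fabuv.

fabuv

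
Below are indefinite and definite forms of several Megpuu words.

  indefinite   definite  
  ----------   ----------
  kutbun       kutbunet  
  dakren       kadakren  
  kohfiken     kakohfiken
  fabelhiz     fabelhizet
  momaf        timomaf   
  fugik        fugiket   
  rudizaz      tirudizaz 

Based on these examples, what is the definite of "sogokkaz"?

tisogokkaz

"sogokkaz" has last vowel 'a'. The stems whose last vowel is 'a' (momaf → timomaf, rudizaz → tirudizaz) add the prefix ti-.
So sogokkaz → tisogokkaz.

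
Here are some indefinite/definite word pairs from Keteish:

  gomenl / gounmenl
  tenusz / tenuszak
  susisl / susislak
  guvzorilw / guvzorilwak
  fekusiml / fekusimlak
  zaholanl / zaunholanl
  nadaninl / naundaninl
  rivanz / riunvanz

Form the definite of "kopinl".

rivanz and tenusz both end in -z yet inflect differently (riunvanz, tenuszak), so the final letter is not what conditions the rule; the second-to-last letter is.
"kopinl" has second-to-last letter 'n'. The stems whose second-to-last letter is 'n' (rivanz → riunvanz, nadaninl → naundaninl, zaholanl → zaunholanl) insert -un- after the first vowel.
The other pattern: stems whose second-to-last letter is 'l', 'm' or 's' add -ak.
So kopinl → kounpinl.

kounpinl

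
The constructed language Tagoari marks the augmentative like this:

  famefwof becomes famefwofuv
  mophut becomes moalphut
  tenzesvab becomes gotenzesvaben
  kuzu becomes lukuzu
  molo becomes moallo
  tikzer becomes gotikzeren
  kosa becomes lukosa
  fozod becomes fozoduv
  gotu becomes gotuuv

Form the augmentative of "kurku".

lukurku

kuzu and gotu both end in -u yet inflect differently (lukuzu, gotuuv), so the final letter is not what conditions the rule; the first letter is.
"kurku" begins with k-. The stems beginning with k- (kosa → lukosa, kuzu → lukuzu) add the prefix lu-.
The other patterns: stems beginning with m- insert -al- after the first vowel; stems beginning with t- add go- … -en around the stem; stems beginning with f- or g- add -uv.
So kurku → lukurku.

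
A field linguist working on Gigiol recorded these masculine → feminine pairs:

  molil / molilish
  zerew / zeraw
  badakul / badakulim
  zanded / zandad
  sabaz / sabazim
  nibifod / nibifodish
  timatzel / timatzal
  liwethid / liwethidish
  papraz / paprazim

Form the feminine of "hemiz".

hemizish

zanded and liwethid both end in -d yet inflect differently (zandad, liwethidish), so the final letter is not what conditions the rule; the last vowel is.
"hemiz" has last vowel 'i'. The stems whose last vowel is 'i' (liwethid → liwethidish, molil → molilish) add -ish.
So hemiz → hemizish.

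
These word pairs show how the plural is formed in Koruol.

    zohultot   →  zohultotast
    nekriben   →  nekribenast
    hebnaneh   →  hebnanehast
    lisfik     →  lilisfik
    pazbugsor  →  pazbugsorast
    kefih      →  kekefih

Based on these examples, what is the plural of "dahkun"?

"dahkun" has 2 vowels. The stems with 2 vowels (kefih → kekefih, lisfik → lilisfik) repeat the first consonant+vowel as a prefix.
So dahkun → dadahkun.

dadahkun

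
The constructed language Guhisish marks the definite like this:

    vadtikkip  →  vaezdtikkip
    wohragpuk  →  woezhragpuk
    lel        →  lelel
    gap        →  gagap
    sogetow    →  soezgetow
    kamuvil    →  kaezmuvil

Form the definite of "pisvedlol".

piezsvedlol

lel and kamuvil both end in -l yet inflect differently (lelel, kaezmuvil), so the final letter is not what conditions the rule; the number of vowels is.
"pisvedlol" has 3 vowels. The stems with 3 vowels (wohragpuk → woezhragpuk, sogetow → soezgetow, kamuvil → kaezmuvil) insert -ez- after the first vowel.
The other pattern: stems with 1 vowel repeat the first consonant+vowel as a prefix.
So pisvedlol → piezsvedlol.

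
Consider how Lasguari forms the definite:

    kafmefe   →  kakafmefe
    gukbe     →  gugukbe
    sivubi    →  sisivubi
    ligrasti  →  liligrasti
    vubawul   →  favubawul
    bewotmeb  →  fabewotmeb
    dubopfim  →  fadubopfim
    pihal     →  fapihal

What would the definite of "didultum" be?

kafmefe and bewotmeb both have last vowel 'e' yet inflect differently (kakafmefe, fabewotmeb), so the last vowel is not what conditions the rule; whether the stem ends in a vowel or a consonant is.
"didultum" ends in a consonant. The stems ending in a consonant (vubawul → favubawul, bewotmeb → fabewotmeb, dubopfim → fadubopfim) add the prefix fa-.
So didultum → fadidultum.

fadidultum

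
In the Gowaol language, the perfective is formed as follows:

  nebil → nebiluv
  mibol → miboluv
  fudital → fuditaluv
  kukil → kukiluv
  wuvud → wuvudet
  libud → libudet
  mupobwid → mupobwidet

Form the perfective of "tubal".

nebil and mupobwid both have last vowel 'i' yet inflect differently (nebiluv, mupobwidet), so the last vowel is not what conditions the rule; the final letter is.
"tubal" ends in -l. The stems ending in -l (nebil → nebiluv, mibol → miboluv, fudital → fuditaluv) add -uv.
So tubal → tubaluv.

tubaluv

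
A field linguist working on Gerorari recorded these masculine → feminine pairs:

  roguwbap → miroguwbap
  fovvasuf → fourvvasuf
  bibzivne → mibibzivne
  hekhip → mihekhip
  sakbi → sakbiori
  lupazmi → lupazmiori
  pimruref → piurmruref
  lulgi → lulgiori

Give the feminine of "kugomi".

lulgi and hekhip both have last vowel 'i' yet inflect differently (lulgiori, mihekhip), so the last vowel is not what conditions the rule; the final letter is.
"kugomi" ends in -i. The stems ending in -i (lulgi → lulgiori, sakbi → sakbiori, lupazmi → lupazmiori) add -ori.
So kugomi → kugomiori.

kugomiori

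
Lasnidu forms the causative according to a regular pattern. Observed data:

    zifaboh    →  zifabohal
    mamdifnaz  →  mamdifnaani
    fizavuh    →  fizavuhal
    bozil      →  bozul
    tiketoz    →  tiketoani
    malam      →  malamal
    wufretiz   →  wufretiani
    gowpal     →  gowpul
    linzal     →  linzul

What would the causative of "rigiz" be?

gowpal and mamdifnaz both have last vowel 'a' yet inflect differently (gowpul, mamdifnaani), so the last vowel is not what conditions the rule; the final letter is.
"rigiz" ends in -z. The stems ending in -z (mamdifnaz → mamdifnaani, wufretiz → wufretiani, tiketoz → tiketoani) drop the final letter and add -ani.
So rigiz → rigiani.

rigiani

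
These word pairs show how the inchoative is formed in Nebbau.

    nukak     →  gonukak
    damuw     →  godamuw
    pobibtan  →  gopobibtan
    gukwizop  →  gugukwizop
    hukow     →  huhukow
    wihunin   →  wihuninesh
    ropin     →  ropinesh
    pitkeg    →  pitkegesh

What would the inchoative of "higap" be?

gohigap

damuw and hukow both end in -w yet inflect differently (godamuw, huhukow), so the final letter is not what conditions the rule; the last vowel is.
"higap" has last vowel 'a'. The stems whose last vowel is 'a' (nukak → gonukak, pobibtan → gopobibtan) add the prefix go-.
The other patterns: stems whose last vowel is 'o' repeat the first consonant+vowel as a prefix; stems whose last vowel is 'e' or 'i' add -esh.
So higap → gohigap.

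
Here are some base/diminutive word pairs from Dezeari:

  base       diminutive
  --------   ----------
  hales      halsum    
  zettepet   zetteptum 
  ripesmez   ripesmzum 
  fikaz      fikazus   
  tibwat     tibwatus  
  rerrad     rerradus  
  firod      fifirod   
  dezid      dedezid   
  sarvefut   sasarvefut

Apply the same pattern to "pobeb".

ripesmez and fikaz both end in -z yet inflect differently (ripesmzum, fikazus), so the final letter is not what conditions the rule; the last vowel is.
"pobeb" has last vowel 'e'. The stems whose last vowel is 'e' (hales → halsum, zettepet → zetteptum, ripesmez → ripesmzum) delete the last vowel and add -um.
So pobeb → pobbum.

pobbum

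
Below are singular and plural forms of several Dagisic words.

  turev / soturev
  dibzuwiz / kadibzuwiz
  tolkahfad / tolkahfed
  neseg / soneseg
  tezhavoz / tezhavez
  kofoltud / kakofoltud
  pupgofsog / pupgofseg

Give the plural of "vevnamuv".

"vevnamuv" has last vowel 'u'. The one such stem in the data (kofoltud → kakofoltud) adds the prefix ka-, so the same rule applies.
The other patterns: stems whose last vowel is 'a' or 'o' change the last vowel to 'e'; stems whose last vowel is 'e' add the prefix so-.
So vevnamuv → kavevnamuv.

kavevnamuv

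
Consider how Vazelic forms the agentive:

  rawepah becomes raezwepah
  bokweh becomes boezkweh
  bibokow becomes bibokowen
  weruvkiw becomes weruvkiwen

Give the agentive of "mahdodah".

maezhdodah

bokweh and bibokow both begin with b- yet inflect differently (boezkweh, bibokowen), so the first letter is not what conditions the rule; the final letter is.
"mahdodah" ends in -h. The stems ending in -h (rawepah → raezwepah, bokweh → boezkweh) insert -ez- after the first vowel.
So mahdodah → maezhdodah.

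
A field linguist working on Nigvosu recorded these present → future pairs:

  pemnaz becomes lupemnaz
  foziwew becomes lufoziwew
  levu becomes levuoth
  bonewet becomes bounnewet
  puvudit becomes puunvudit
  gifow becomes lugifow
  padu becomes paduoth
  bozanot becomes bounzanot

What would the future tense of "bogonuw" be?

lubogonuw

bonewet and foziwew both have last vowel 'e' yet inflect differently (bounnewet, lufoziwew), so the last vowel is not what conditions the rule; the final letter is.
"bogonuw" ends in -w. The stems ending in -w (foziwew → lufoziwew, gifow → lugifow) add the prefix lu-.
The other patterns: stems ending in -u add -oth; stems ending in -t insert -un- after the first vowel.
So bogonuw → lubogonuw.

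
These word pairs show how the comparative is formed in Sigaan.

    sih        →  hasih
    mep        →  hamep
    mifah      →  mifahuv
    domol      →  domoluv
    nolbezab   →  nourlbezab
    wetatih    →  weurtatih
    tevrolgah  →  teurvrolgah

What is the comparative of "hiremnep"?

hiurremnep

sih and mifah both end in -h yet inflect differently (hasih, mifahuv), so the final letter is not what conditions the rule; the number of vowels is.
"hiremnep" has 3 vowels. The stems with 3 vowels (nolbezab → nourlbezab, wetatih → weurtatih, tevrolgah → teurvrolgah) insert -ur- after the first vowel.
The other patterns: stems with 1 vowel add the prefix ha-; stems with 2 vowels add -uv.
So hiremnep → hiurremnep.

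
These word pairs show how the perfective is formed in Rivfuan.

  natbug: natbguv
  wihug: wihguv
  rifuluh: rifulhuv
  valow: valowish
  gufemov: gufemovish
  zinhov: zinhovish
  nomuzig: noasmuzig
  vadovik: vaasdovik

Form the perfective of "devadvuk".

devadvkuv

natbug and nomuzig both end in -g yet inflect differently (natbguv, noasmuzig), so the final letter is not what conditions the rule; the last vowel is.
"devadvuk" has last vowel 'u'. The stems whose last vowel is 'u' (natbug → natbguv, wihug → wihguv, rifuluh → rifulhuv) delete the last vowel and add -uv.
The other patterns: stems whose last vowel is 'o' add -ish; stems whose last vowel is 'i' insert -as- after the first vowel.
So devadvuk → devadvkuv.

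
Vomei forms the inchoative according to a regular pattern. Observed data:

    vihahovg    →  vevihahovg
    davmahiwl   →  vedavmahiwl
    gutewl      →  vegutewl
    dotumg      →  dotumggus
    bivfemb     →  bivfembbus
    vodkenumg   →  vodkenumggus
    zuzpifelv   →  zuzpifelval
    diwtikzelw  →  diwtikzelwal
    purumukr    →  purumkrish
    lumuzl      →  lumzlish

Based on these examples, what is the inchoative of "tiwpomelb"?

tiwpomelbal

vihahovg and dotumg both end in -g yet inflect differently (vevihahovg, dotumggus), so the final letter is not what conditions the rule; the second-to-last letter is.
"tiwpomelb" has second-to-last letter 'l'. The stems whose second-to-last letter is 'l' (zuzpifelv → zuzpifelval, diwtikzelw → diwtikzelwal) add -al.
So tiwpomelb → tiwpomelbal.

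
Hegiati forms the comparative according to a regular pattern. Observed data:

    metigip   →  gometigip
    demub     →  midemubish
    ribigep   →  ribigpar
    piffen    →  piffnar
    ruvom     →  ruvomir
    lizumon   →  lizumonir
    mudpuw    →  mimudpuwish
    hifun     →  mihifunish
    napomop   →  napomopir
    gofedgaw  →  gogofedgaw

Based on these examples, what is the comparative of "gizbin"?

napomop and metigip both end in -p yet inflect differently (napomopir, gometigip), so the final letter is not what conditions the rule; the last vowel is.
"gizbin" has last vowel 'i'. The one such stem in the data (metigip → gometigip) adds the prefix go-, so the same rule applies.
So gizbin → gogizbin.

gogizbin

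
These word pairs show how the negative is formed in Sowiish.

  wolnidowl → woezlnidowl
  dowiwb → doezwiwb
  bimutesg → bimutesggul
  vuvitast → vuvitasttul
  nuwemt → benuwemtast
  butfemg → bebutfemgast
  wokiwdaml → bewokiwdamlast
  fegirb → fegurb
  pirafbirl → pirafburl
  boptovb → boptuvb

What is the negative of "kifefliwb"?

kiezfefliwb

"kifefliwb" has second-to-last letter 'w'. The stems whose second-to-last letter is 'w' (wolnidowl → woezlnidowl, dowiwb → doezwiwb) insert -ez- after the first vowel.
So kifefliwb → kiezfefliwb.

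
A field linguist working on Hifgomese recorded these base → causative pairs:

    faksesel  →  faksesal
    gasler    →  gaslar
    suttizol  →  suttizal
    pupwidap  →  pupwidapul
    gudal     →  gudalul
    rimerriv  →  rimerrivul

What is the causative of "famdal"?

faksesel and gudal both end in -l yet inflect differently (faksesal, gudalul), so the final letter is not what conditions the rule; the last vowel is.
"famdal" has last vowel 'a'. The stems whose last vowel is 'a' (pupwidap → pupwidapul, gudal → gudalul) add -ul.
So famdal → famdalul.

famdalul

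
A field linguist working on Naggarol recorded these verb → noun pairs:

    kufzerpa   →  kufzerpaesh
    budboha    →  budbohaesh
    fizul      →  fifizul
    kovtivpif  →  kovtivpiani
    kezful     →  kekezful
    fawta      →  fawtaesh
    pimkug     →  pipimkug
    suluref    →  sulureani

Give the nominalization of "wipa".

"wipa" ends in -a. The stems ending in -a (kufzerpa → kufzerpaesh, budboha → budbohaesh, fawta → fawtaesh) add -esh.
The other patterns: stems ending in -f drop the final letter and add -ani; stems ending in -g or -l repeat the first consonant+vowel as a prefix.
So wipa → wipaesh.

wipaesh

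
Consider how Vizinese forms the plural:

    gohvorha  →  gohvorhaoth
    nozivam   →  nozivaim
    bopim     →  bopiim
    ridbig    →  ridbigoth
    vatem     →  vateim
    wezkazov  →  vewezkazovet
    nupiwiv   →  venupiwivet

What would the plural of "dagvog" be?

dagvogoth

bopim and ridbig both have last vowel 'i' yet inflect differently (bopiim, ridbigoth), so the last vowel is not what conditions the rule; the final letter is.
"dagvog" ends in -g. The one such stem in the data (ridbig → ridbigoth) adds -oth, so the same rule applies.
The other patterns: stems ending in -m drop the final letter and add -im; stems ending in -v add ve- … -et around the stem.
So dagvog → dagvogoth.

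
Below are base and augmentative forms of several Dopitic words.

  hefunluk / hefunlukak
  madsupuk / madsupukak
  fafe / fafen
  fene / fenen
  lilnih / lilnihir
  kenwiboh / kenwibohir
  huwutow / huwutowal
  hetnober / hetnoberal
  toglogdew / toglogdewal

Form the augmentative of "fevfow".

kenwiboh and huwutow both have last vowel 'o' yet inflect differently (kenwibohir, huwutowal), so the last vowel is not what conditions the rule; the final letter is.
"fevfow" ends in -w. The stems ending in -w (huwutow → huwutowal, toglogdew → toglogdewal) add -al.
The other patterns: stems ending in -k add -ak; stems ending in -e drop the final letter and add -en; stems ending in -h add -ir.
So fevfow → fevfowal.

fevfowal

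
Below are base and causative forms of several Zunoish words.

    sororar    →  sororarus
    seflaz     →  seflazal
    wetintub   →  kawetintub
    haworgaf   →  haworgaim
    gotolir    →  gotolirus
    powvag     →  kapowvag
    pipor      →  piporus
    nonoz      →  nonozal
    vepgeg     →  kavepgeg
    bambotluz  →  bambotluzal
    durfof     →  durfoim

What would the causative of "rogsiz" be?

rogsizal

seflaz and haworgaf both have last vowel 'a' yet inflect differently (seflazal, haworgaim), so the last vowel is not what conditions the rule; the final letter is.
"rogsiz" ends in -z. The stems ending in -z (seflaz → seflazal, nonoz → nonozal, bambotluz → bambotluzal) add -al.
So rogsiz → rogsizal.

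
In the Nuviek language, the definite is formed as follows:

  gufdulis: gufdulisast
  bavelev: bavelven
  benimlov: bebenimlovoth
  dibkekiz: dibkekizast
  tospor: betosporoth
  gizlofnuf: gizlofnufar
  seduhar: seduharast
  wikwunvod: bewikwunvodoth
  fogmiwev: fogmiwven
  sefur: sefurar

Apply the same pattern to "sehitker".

sefur and seduhar both end in -r yet inflect differently (sefurar, seduharast), so the final letter is not what conditions the rule; the last vowel is.
"sehitker" has last vowel 'e'. The stems whose last vowel is 'e' (fogmiwev → fogmiwven, bavelev → bavelven) delete the last vowel and add -en.
The other patterns: stems whose last vowel is 'u' add -ar; stems whose last vowel is 'a' or 'i' add -ast; stems whose last vowel is 'o' add be- … -oth around the stem.
So sehitker → sehitkren.

sehitkren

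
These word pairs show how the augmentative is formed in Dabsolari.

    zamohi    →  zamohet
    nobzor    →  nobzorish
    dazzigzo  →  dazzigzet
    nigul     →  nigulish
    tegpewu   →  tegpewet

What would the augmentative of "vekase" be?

vekaset

tegpewu and nigul both have last vowel 'u' yet inflect differently (tegpewet, nigulish), so the last vowel is not what conditions the rule; whether the stem ends in a vowel or a consonant is.
"vekase" ends in a vowel. The stems ending in a vowel (dazzigzo → dazzigzet, zamohi → zamohet, tegpewu → tegpewet) drop the final letter and add -et.
So vekase → vekaset.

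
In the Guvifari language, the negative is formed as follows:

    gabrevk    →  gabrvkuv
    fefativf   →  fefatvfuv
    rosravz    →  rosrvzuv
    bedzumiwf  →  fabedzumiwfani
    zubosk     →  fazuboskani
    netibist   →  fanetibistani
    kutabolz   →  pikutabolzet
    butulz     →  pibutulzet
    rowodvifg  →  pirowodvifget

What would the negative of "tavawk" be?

"tavawk" has second-to-last letter 'w'. The one such stem in the data (bedzumiwf → fabedzumiwfani) adds fa- … -ani around the stem, so the same rule applies.
So tavawk → fatavawkani.

fatavawkani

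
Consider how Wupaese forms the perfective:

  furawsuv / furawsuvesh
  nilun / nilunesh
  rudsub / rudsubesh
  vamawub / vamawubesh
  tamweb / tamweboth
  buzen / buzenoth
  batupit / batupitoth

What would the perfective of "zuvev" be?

zuvevoth

rudsub and tamweb both end in -b yet inflect differently (rudsubesh, tamweboth), so the final letter is not what conditions the rule; the last vowel is.
"zuvev" has last vowel 'e'. The stems whose last vowel is 'e' (tamweb → tamweboth, buzen → buzenoth) add -oth.
The other pattern: stems whose last vowel is 'u' add -esh.
So zuvev → zuvevoth.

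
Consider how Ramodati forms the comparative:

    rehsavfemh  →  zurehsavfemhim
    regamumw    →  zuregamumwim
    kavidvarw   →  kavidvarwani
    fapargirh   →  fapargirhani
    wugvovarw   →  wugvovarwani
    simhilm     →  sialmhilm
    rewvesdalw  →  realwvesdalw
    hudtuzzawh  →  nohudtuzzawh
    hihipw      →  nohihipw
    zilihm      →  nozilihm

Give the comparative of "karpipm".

nokarpipm

regamumw and kavidvarw both end in -w yet inflect differently (zuregamumwim, kavidvarwani), so the final letter is not what conditions the rule; the second-to-last letter is.
"karpipm" has second-to-last letter 'p'. The one such stem in the data (hihipw → nohihipw) adds the prefix no-, so the same rule applies.
So karpipm → nokarpipm.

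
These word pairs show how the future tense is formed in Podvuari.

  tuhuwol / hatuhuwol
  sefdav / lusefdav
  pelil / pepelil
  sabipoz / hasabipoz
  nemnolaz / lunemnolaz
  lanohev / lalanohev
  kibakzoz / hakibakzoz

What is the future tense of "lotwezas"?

kibakzoz and nemnolaz both end in -z yet inflect differently (hakibakzoz, lunemnolaz), so the final letter is not what conditions the rule; the last vowel is.
"lotwezas" has last vowel 'a'. The stems whose last vowel is 'a' (nemnolaz → lunemnolaz, sefdav → lusefdav) add the prefix lu-.
The other patterns: stems whose last vowel is 'o' add the prefix ha-; stems whose last vowel is 'e' or 'i' repeat the first consonant+vowel as a prefix.
So lotwezas → lulotwezas.

lulotwezas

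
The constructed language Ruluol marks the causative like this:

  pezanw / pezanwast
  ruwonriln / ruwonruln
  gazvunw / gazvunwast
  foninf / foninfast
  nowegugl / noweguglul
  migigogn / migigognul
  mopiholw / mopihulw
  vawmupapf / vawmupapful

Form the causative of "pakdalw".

pakdulw

gazvunw and mopiholw both end in -w yet inflect differently (gazvunwast, mopihulw), so the final letter is not what conditions the rule; the second-to-last letter is.
"pakdalw" has second-to-last letter 'l'. The stems whose second-to-last letter is 'l' (ruwonriln → ruwonruln, mopiholw → mopihulw) change the last vowel to 'u'.
The other patterns: stems whose second-to-last letter is 'n' add -ast; stems whose second-to-last letter is 'g' or 'p' add -ul.
So pakdalw → pakdulw.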